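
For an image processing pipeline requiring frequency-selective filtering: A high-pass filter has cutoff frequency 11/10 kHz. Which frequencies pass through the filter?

A high-pass filter passes all frequencies above the cutoff frequency 11/10 kHz and attenuates lower frequencies.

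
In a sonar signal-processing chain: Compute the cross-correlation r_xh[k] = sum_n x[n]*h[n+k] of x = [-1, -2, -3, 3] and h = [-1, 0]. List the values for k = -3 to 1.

Both sequences indexed from 0 and zero outside their support.
Lags with overlap: k = -3 to 1.
  r_xh[-3] = x[3]*h[0] = -3
  r_xh[-2] = x[2]*h[0] + x[3]*h[1] = 3
  r_xh[-1] = x[1]*h[0] + x[2]*h[1] = 2
  r_xh[0] = x[0]*h[0] + x[1]*h[1] = 1
  r_xh[1] = x[0]*h[1] = 0
r_xh = [-3, 3, 2, 1, 0] (for k = -3, ..., 1)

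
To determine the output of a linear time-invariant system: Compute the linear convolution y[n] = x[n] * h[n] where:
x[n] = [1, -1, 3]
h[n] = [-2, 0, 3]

y[n] = sum_k x[k]*h[n-k]. Output length = len(x) + len(h) - 1 = 3 + 3 - 1 = 5.
y[0] = 1*-2 = -2
y[1] = -1*-2 + 1*0 = 2
y[2] = 3*-2 + -1*0 + 1*3 = -3
y[3] = 3*0 + -1*3 = -3
y[4] = 3*3 = 9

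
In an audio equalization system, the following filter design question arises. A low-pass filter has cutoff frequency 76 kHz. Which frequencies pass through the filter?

A low-pass filter passes all frequencies below the cutoff frequency 76 kHz and attenuates higher frequencies.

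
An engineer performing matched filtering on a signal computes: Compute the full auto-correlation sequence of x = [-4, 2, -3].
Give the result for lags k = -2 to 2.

r_xx[k] = sum_m x[m]*x[m+k], indexed from 0, for k = -2 to 2:
  r_xx[-2] = x[2]*x[0] = 12
  r_xx[-1] = x[1]*x[0] + x[2]*x[1] = -14
  r_xx[0] = x[0]*x[0] + x[1]*x[1] + x[2]*x[2] = 29
  r_xx[1] = x[0]*x[1] + x[1]*x[2] = -14
  r_xx[2] = x[0]*x[2] = 12
r_xx = [12, -14, 29, -14, 12]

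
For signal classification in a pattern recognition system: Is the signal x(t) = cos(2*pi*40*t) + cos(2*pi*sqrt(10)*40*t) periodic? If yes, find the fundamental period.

f1 = 40 Hz, f2 = 40*sqrt(10) Hz
Ratio f2/f1 = sqrt(10), which is irrational.
Since the frequency ratio is irrational, no common period exists.
The signal is not periodic.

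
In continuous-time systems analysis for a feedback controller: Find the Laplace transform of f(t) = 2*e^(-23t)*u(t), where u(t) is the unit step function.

Standard Laplace transform pair:
e^(-at)*u(t) <-> 1/(s+a)
With a = 23: L{2*e^(-23t)*u(t)} = 2/(s+23), ROC: Re(s) > -23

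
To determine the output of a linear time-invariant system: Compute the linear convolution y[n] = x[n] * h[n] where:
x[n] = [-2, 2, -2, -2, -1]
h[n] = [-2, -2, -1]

y[n] = sum_k x[k]*h[n-k]. Output length = len(x) + len(h) - 1 = 5 + 3 - 1 = 7.
y[0] = -2*-2 = 4
y[1] = 2*-2 + -2*-2 = 0
y[2] = -2*-2 + 2*-2 + -2*-1 = 2
y[3] = -2*-2 + -2*-2 + 2*-1 = 6
y[4] = -1*-2 + -2*-2 + -2*-1 = 8
y[5] = -1*-2 + -2*-1 = 4
y[6] = -1*-1 = 1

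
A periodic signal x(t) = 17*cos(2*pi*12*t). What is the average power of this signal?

Average power of A*cos(wt) is A^2/2.
P = 17^2 / 2 = 289/2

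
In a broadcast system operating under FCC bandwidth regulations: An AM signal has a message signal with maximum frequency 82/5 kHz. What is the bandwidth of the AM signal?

In AM (double-sideband), the bandwidth is twice the message frequency.
BW = 2 * f_m = 2 * 82/5 kHz = 164/5 kHz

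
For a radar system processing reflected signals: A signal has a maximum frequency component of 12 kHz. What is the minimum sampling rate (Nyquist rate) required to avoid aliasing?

By the Nyquist-Shannon sampling theorem,
the minimum sampling rate (Nyquist rate) must be at least 2 * f_max.
Nyquist rate = 2 * 12 kHz = 24 kHz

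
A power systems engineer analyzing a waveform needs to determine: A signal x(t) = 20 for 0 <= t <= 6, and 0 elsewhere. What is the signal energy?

Energy = integral of |x(t)|^2 dt over the signal duration
= 20^2 * 6 = 400 * 6 = 2400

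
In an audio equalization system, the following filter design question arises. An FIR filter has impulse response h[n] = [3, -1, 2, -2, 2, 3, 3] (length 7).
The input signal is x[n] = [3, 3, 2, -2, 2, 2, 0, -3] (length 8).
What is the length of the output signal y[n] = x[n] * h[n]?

For linear convolution, the output length is:
len(y) = len(x) + len(h) - 1 = 8 + 7 - 1 = 14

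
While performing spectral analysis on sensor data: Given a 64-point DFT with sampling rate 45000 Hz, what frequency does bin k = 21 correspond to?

The frequency of DFT bin k is: f_k = k * f_s / N
f_21 = 21 * 45000 / 64 = 118125/8 Hz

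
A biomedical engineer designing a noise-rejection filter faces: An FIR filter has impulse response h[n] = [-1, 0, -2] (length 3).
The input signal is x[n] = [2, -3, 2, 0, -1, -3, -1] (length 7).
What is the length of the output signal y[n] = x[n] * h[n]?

For linear convolution, the output length is:
len(y) = len(x) + len(h) - 1 = 7 + 3 - 1 = 9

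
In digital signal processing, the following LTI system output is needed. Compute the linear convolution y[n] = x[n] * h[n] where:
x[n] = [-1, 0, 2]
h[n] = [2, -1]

y[n] = sum_k x[k]*h[n-k]. Output length = len(x) + len(h) - 1 = 3 + 2 - 1 = 4.
y[0] = -1*2 = -2
y[1] = 0*2 + -1*-1 = 1
y[2] = 2*2 + 0*-1 = 4
y[3] = 2*-1 = -2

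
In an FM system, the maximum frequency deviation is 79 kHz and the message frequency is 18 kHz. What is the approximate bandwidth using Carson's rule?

Carson's rule: BW = 2*(delta_f + f_m)
= 2*(79 + 18) kHz = 194 kHz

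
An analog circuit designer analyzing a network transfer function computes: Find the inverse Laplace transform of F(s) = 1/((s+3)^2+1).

Standard pair: w/((s+a)^2+w^2) <-> e^(-at)*sin(wt)*u(t)
With a=3, w=1: f(t) = e^(-3t)*sin(t)*u(t)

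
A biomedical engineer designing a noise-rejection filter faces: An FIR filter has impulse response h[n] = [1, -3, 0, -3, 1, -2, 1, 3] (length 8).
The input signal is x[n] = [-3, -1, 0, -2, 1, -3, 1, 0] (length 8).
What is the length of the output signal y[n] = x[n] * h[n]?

For linear convolution, the output length is:
len(y) = len(x) + len(h) - 1 = 8 + 8 - 1 = 15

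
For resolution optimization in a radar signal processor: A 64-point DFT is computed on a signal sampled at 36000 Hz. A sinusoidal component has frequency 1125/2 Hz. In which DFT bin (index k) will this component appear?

DFT frequency resolution = f_s/N = 36000/64 = 1125/2 Hz
Bin index k = f_signal / resolution = 1125/2 / 1125/2 = 1
The signal frequency 1125/2 Hz falls in DFT bin k = 1.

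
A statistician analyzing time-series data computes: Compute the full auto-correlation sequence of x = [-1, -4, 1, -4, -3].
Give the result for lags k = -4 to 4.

r_xx[k] = sum_m x[m]*x[m+k], indexed from 0, for k = -4 to 4:
  r_xx[-4] = x[4]*x[0] = 3
  r_xx[-3] = x[3]*x[0] + x[4]*x[1] = 16
  r_xx[-2] = x[2]*x[0] + x[3]*x[1] + x[4]*x[2] = 12
  r_xx[-1] = x[1]*x[0] + x[2]*x[1] + x[3]*x[2] + x[4]*x[3] = 8
  r_xx[0] = x[0]*x[0] + x[1]*x[1] + x[2]*x[2] + x[3]*x[3] + x[4]*x[4] = 43
  r_xx[1] = x[0]*x[1] + x[1]*x[2] + x[2]*x[3] + x[3]*x[4] = 8
  r_xx[2] = x[0]*x[2] + x[1]*x[3] + x[2]*x[4] = 12
  r_xx[3] = x[0]*x[3] + x[1]*x[4] = 16
  r_xx[4] = x[0]*x[4] = 3
r_xx = [3, 16, 12, 8, 43, 8, 12, 16, 3]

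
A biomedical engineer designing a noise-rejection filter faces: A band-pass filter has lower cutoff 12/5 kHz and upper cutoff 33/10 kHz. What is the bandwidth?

Bandwidth = f_high - f_low
= 33/10 kHz - 12/5 kHz = 9/10 kHz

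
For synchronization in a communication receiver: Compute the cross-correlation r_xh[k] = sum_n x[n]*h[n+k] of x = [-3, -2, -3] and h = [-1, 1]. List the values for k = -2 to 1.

Both sequences indexed from 0 and zero outside their support.
Lags with overlap: k = -2 to 1.
  r_xh[-2] = x[2]*h[0] = 3
  r_xh[-1] = x[1]*h[0] + x[2]*h[1] = -1
  r_xh[0] = x[0]*h[0] + x[1]*h[1] = 1
  r_xh[1] = x[0]*h[1] = -3
r_xh = [3, -1, 1, -3] (for k = -2, ..., 1)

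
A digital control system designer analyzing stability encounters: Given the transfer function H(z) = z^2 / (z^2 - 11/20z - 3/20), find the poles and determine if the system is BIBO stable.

Poles are roots of the denominator: z^2 - 11/20z - 3/20 = 0.
Quadratic formula: z = [-(-11/20) +/- sqrt((-11/20)^2 - 4*(-3/20))] / 2
Discriminant = 121/400 + 3/5 = 361/400; sqrt = 19/20.
z = (11/20 +/- 19/20) / 2 => z = 3/4 or z = -1/5.
|p1| = 3/4, |p2| = 1/5.
For BIBO stability, all poles must lie inside the unit circle (|p| < 1).
System is STABLE since both |p| < 1.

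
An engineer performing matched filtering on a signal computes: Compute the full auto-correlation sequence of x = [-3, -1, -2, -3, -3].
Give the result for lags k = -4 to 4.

r_xx[k] = sum_m x[m]*x[m+k], indexed from 0, for k = -4 to 4:
  r_xx[-4] = x[4]*x[0] = 9
  r_xx[-3] = x[3]*x[0] + x[4]*x[1] = 12
  r_xx[-2] = x[2]*x[0] + x[3]*x[1] + x[4]*x[2] = 15
  r_xx[-1] = x[1]*x[0] + x[2]*x[1] + x[3]*x[2] + x[4]*x[3] = 20
  r_xx[0] = x[0]*x[0] + x[1]*x[1] + x[2]*x[2] + x[3]*x[3] + x[4]*x[4] = 32
  r_xx[1] = x[0]*x[1] + x[1]*x[2] + x[2]*x[3] + x[3]*x[4] = 20
  r_xx[2] = x[0]*x[2] + x[1]*x[3] + x[2]*x[4] = 15
  r_xx[3] = x[0]*x[3] + x[1]*x[4] = 12
  r_xx[4] = x[0]*x[4] = 9
r_xx = [9, 12, 15, 20, 32, 20, 15, 12, 9]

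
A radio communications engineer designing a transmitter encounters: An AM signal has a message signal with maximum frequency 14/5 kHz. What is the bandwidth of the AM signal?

In AM (double-sideband), the bandwidth is twice the message frequency.
BW = 2 * f_m = 2 * 14/5 kHz = 28/5 kHz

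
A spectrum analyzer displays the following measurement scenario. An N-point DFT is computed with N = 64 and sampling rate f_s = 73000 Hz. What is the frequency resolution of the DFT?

DFT frequency resolution = f_s / N
= 73000 / 64 = 9125/8 Hz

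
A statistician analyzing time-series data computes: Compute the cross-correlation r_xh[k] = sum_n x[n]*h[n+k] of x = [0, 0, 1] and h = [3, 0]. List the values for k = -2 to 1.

Both sequences indexed from 0 and zero outside their support.
Lags with overlap: k = -2 to 1.
  r_xh[-2] = x[2]*h[0] = 3
  r_xh[-1] = x[1]*h[0] + x[2]*h[1] = 0
  r_xh[0] = x[0]*h[0] + x[1]*h[1] = 0
  r_xh[1] = x[0]*h[1] = 0
r_xh = [3, 0, 0, 0] (for k = -2, ..., 1)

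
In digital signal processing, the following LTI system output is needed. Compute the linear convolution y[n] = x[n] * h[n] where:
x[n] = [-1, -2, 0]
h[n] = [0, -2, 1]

y[n] = sum_k x[k]*h[n-k]. Output length = len(x) + len(h) - 1 = 3 + 3 - 1 = 5.
y[0] = -1*0 = 0
y[1] = -2*0 + -1*-2 = 2
y[2] = 0*0 + -2*-2 + -1*1 = 3
y[3] = 0*-2 + -2*1 = -2
y[4] = 0*1 = 0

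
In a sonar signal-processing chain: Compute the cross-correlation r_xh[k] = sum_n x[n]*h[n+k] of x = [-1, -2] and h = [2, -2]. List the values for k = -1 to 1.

Both sequences indexed from 0 and zero outside their support.
Lags with overlap: k = -1 to 1.
  r_xh[-1] = x[1]*h[0] = -4
  r_xh[0] = x[0]*h[0] + x[1]*h[1] = 2
  r_xh[1] = x[0]*h[1] = 2
r_xh = [-4, 2, 2] (for k = -1, ..., 1)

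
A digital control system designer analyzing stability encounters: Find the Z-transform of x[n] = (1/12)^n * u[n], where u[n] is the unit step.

The Z-transform of a^n * u[n] is z/(z-a) for |z| > |a|.
Here a = 1/12, so X(z) = z/(z - (1/12)) = 12z/(12z - 1)
ROC: |z| > 1/12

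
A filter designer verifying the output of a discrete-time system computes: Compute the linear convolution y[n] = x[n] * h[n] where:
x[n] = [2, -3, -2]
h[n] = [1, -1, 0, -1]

y[n] = sum_k x[k]*h[n-k]. Output length = len(x) + len(h) - 1 = 3 + 4 - 1 = 6.
y[0] = 2*1 = 2
y[1] = -3*1 + 2*-1 = -5
y[2] = -2*1 + -3*-1 + 2*0 = 1
y[3] = -2*-1 + -3*0 + 2*-1 = 0
y[4] = -2*0 + -3*-1 = 3
y[5] = -2*-1 = 2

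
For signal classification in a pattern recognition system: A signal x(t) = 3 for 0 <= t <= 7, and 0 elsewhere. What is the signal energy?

Energy = integral of |x(t)|^2 dt over the signal duration
= 3^2 * 7 = 9 * 7 = 63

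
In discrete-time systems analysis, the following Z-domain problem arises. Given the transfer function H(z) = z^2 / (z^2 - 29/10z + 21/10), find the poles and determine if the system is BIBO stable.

Poles are roots of the denominator: z^2 - 29/10z + 21/10 = 0.
Quadratic formula: z = [-(-29/10) +/- sqrt((-29/10)^2 - 4*(21/10))] / 2
Discriminant = 841/100 - 42/5 = 1/100; sqrt = 1/10.
z = (29/10 +/- 1/10) / 2 => z = 3/2 or z = 7/5.
|p1| = 7/5, |p2| = 3/2.
For BIBO stability, all poles must lie inside the unit circle (|p| < 1).
System is UNSTABLE since at least one |p| >= 1.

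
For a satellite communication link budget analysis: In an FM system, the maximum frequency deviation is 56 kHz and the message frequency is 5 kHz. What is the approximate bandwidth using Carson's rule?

Carson's rule: BW = 2*(delta_f + f_m)
= 2*(56 + 5) kHz = 122 kHz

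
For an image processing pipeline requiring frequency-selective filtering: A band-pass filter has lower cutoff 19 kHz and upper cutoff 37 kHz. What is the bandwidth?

Bandwidth = f_high - f_low
= 37 kHz - 19 kHz = 18 kHz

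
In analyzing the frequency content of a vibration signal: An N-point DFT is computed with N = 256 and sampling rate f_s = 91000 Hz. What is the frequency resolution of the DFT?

DFT frequency resolution = f_s / N
= 91000 / 256 = 11375/32 Hz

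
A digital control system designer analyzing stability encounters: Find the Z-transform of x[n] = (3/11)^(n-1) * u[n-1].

Time-shifting property: if X(z) = Z{x[n]}, then Z{x[n-d]} = z^(-d) * X(z)
X(z) = z/(z - 3/11) for x[n] = (3/11)^n * u[n]
Z{x[n-1]} = z^(-1) * z/(z - 3/11) = 1/(z - 3/11)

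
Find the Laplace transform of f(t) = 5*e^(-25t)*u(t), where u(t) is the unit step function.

Standard Laplace transform pair:
e^(-at)*u(t) <-> 1/(s+a)
With a = 25: L{5*e^(-25t)*u(t)} = 5/(s+25), ROC: Re(s) > -25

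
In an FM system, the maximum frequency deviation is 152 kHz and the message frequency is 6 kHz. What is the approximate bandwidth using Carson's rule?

Carson's rule: BW = 2*(delta_f + f_m)
= 2*(152 + 6) kHz = 316 kHz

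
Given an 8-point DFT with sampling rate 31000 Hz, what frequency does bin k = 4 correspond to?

The frequency of DFT bin k is: f_k = k * f_s / N
f_4 = 4 * 31000 / 8 = 15500 Hz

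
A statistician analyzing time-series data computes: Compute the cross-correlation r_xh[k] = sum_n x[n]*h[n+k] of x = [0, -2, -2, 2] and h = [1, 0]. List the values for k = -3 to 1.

Both sequences indexed from 0 and zero outside their support.
Lags with overlap: k = -3 to 1.
  r_xh[-3] = x[3]*h[0] = 2
  r_xh[-2] = x[2]*h[0] + x[3]*h[1] = -2
  r_xh[-1] = x[1]*h[0] + x[2]*h[1] = -2
  r_xh[0] = x[0]*h[0] + x[1]*h[1] = 0
  r_xh[1] = x[0]*h[1] = 0
r_xh = [2, -2, -2, 0, 0] (for k = -3, ..., 1)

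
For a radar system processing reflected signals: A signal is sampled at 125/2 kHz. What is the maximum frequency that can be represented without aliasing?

The maximum frequency that can be represented without aliasing
is the Nyquist frequency: f_max = f_s / 2 = 125/2 kHz / 2 = 125/4 kHz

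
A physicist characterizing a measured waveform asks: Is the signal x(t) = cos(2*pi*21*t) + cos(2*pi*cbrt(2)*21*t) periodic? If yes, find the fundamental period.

f1 = 21 Hz, f2 = 21*cbrt(2) Hz
Ratio f2/f1 = cbrt(2), which is irrational.
Since the frequency ratio is irrational, no common period exists.
The signal is not periodic.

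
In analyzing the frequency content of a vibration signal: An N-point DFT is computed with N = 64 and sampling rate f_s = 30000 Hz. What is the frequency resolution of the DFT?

DFT frequency resolution = f_s / N
= 30000 / 64 = 1875/4 Hz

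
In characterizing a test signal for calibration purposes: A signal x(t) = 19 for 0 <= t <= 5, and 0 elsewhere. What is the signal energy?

Energy = integral of |x(t)|^2 dt over the signal duration
= 19^2 * 5 = 361 * 5 = 1805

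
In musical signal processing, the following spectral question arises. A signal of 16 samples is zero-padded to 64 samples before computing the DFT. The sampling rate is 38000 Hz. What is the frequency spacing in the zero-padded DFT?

Original DFT: N = 16, resolution = f_s/N = 38000/16 = 2375 Hz
Zero-padded DFT: N = 64, resolution = f_s/N = 38000/64 = 2375/4 Hz
Zero-padding interpolates the spectrum (finer frequency grid)
but does NOT improve the true spectral resolution (ability to resolve close frequencies).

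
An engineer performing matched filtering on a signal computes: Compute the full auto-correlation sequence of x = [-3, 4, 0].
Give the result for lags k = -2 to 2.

r_xx[k] = sum_m x[m]*x[m+k], indexed from 0, for k = -2 to 2:
  r_xx[-2] = x[2]*x[0] = 0
  r_xx[-1] = x[1]*x[0] + x[2]*x[1] = -12
  r_xx[0] = x[0]*x[0] + x[1]*x[1] + x[2]*x[2] = 25
  r_xx[1] = x[0]*x[1] + x[1]*x[2] = -12
  r_xx[2] = x[0]*x[2] = 0
r_xx = [0, -12, 25, -12, 0]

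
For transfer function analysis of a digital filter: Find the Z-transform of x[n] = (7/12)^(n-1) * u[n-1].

Time-shifting property: if X(z) = Z{x[n]}, then Z{x[n-d]} = z^(-d) * X(z)
X(z) = z/(z - 7/12) for x[n] = (7/12)^n * u[n]
Z{x[n-1]} = z^(-1) * z/(z - 7/12) = 1/(z - 7/12)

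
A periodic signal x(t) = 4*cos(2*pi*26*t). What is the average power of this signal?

Average power of A*cos(wt) is A^2/2.
P = 4^2 / 2 = 16/2 = 8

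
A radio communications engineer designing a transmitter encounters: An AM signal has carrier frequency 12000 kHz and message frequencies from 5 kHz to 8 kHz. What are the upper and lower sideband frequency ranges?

Upper sideband (USB) = fc + [fm_low, fm_high] = 12000 + [5, 8] = [12005, 12008] kHz
Lower sideband (LSB) = fc - [fm_high, fm_low] = 12000 - [8, 5] = [11992, 11995] kHz
Total occupied spectrum: 11992 kHz to 12008 kHz (plus carrier at 12000 kHz)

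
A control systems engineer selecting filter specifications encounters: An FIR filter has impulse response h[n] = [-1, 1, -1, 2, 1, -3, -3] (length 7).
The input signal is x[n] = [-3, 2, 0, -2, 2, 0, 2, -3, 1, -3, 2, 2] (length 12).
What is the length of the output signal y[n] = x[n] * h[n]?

For linear convolution, the output length is:
len(y) = len(x) + len(h) - 1 = 12 + 7 - 1 = 18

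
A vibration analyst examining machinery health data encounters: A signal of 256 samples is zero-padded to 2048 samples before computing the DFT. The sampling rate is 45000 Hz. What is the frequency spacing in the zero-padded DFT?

Original DFT: N = 256, resolution = f_s/N = 45000/256 = 5625/32 Hz
Zero-padded DFT: N = 2048, resolution = f_s/N = 45000/2048 = 5625/256 Hz
Zero-padding interpolates the spectrum (finer frequency grid)
but does NOT improve the true spectral resolution (ability to resolve close frequencies).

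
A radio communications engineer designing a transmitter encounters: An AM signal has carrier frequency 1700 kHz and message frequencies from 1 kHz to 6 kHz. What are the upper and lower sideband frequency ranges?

Upper sideband (USB) = fc + [fm_low, fm_high] = 1700 + [1, 6] = [1701, 1706] kHz
Lower sideband (LSB) = fc - [fm_high, fm_low] = 1700 - [6, 1] = [1694, 1699] kHz
Total occupied spectrum: 1694 kHz to 1706 kHz (plus carrier at 1700 kHz)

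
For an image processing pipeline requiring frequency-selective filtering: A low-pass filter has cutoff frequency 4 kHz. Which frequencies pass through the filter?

A low-pass filter passes all frequencies below the cutoff frequency 4 kHz and attenuates higher frequencies.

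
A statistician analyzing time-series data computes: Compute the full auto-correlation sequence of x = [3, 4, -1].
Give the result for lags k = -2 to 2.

r_xx[k] = sum_m x[m]*x[m+k], indexed from 0, for k = -2 to 2:
  r_xx[-2] = x[2]*x[0] = -3
  r_xx[-1] = x[1]*x[0] + x[2]*x[1] = 8
  r_xx[0] = x[0]*x[0] + x[1]*x[1] + x[2]*x[2] = 26
  r_xx[1] = x[0]*x[1] + x[1]*x[2] = 8
  r_xx[2] = x[0]*x[2] = -3
r_xx = [-3, 8, 26, 8, -3]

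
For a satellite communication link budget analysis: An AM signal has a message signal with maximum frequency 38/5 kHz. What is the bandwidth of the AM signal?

In AM (double-sideband), the bandwidth is twice the message frequency.
BW = 2 * f_m = 2 * 38/5 kHz = 76/5 kHz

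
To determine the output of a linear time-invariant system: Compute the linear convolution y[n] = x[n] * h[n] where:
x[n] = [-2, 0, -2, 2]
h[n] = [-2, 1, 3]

y[n] = sum_k x[k]*h[n-k]. Output length = len(x) + len(h) - 1 = 4 + 3 - 1 = 6.
y[0] = -2*-2 = 4
y[1] = 0*-2 + -2*1 = -2
y[2] = -2*-2 + 0*1 + -2*3 = -2
y[3] = 2*-2 + -2*1 + 0*3 = -6
y[4] = 2*1 + -2*3 = -4
y[5] = 2*3 = 6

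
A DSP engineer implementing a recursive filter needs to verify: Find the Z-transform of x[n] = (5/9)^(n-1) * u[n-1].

Time-shifting property: if X(z) = Z{x[n]}, then Z{x[n-d]} = z^(-d) * X(z)
X(z) = z/(z - 5/9) for x[n] = (5/9)^n * u[n]
Z{x[n-1]} = z^(-1) * z/(z - 5/9) = 1/(z - 5/9)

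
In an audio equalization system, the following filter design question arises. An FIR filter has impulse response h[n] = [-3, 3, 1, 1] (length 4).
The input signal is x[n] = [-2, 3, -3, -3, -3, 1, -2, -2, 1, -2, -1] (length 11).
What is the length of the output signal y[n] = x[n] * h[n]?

For linear convolution, the output length is:
len(y) = len(x) + len(h) - 1 = 11 + 4 - 1 = 14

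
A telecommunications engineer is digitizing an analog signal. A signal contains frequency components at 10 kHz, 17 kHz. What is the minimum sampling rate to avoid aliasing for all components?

The highest frequency component is f_max = 17 kHz.
Nyquist rate = 2 * f_max = 2 * 17 kHz = 34 kHz.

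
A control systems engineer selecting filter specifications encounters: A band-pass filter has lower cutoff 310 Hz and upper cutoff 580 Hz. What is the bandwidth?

Bandwidth = f_high - f_low
= 580 Hz - 310 Hz = 270 Hz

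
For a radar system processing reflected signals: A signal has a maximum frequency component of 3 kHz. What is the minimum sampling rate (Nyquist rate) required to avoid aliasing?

By the Nyquist-Shannon sampling theorem,
the minimum sampling rate (Nyquist rate) must be at least 2 * f_max.
Nyquist rate = 2 * 3 kHz = 6 kHz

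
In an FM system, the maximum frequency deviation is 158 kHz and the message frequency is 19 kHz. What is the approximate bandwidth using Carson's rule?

Carson's rule: BW = 2*(delta_f + f_m)
= 2*(158 + 19) kHz = 354 kHz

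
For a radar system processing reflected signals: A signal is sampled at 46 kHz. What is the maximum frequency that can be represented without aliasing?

The maximum frequency that can be represented without aliasing
is the Nyquist frequency: f_max = f_s / 2 = 46 kHz / 2 = 23 kHz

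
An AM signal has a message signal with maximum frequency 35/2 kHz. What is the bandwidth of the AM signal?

In AM (double-sideband), the bandwidth is twice the message frequency.
BW = 2 * f_m = 2 * 35/2 kHz = 35 kHz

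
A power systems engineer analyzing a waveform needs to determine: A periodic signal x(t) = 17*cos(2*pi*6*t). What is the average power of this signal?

Average power of A*cos(wt) is A^2/2.
P = 17^2 / 2 = 289/2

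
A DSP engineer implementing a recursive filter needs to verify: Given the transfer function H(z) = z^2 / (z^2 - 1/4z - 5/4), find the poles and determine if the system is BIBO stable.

Poles are roots of the denominator: z^2 - 1/4z - 5/4 = 0.
Quadratic formula: z = [-(-1/4) +/- sqrt((-1/4)^2 - 4*(-5/4))] / 2
Discriminant = 1/16 + 5 = 81/16; sqrt = 9/4.
z = (1/4 +/- 9/4) / 2 => z = 5/4 or z = -1.
|p1| = 5/4, |p2| = 1.
For BIBO stability, all poles must lie inside the unit circle (|p| < 1).
System is UNSTABLE since at least one |p| >= 1.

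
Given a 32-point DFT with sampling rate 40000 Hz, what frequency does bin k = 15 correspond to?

The frequency of DFT bin k is: f_k = k * f_s / N
f_15 = 15 * 40000 / 32 = 18750 Hz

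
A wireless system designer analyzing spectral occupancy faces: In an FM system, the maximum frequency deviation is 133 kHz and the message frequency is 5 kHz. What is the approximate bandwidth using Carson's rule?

Carson's rule: BW = 2*(delta_f + f_m)
= 2*(133 + 5) kHz = 276 kHz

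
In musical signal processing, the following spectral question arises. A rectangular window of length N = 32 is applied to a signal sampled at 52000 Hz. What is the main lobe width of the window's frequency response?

For a rectangular window of length N,
the main lobe width in frequency is 2*f_s/N.
= 2*52000/32 = 3250 Hz
This determines the minimum frequency separation for resolving two sinusoids.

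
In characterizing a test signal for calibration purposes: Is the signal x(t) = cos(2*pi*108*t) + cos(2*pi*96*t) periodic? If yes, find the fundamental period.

f1 = 108 Hz, f2 = 96 Hz
Period T1 = 1/108, T2 = 1/96
Ratio T1/T2 = 96/108, which is rational.
The signal is periodic with fundamental period T = 1/GCD(108,96) = 1/12 s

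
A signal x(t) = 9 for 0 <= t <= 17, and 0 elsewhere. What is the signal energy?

Energy = integral of |x(t)|^2 dt over the signal duration
= 9^2 * 17 = 81 * 17 = 1377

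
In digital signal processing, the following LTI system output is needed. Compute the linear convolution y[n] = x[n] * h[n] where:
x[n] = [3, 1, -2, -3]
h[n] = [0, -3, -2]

y[n] = sum_k x[k]*h[n-k]. Output length = len(x) + len(h) - 1 = 4 + 3 - 1 = 6.
y[0] = 3*0 = 0
y[1] = 1*0 + 3*-3 = -9
y[2] = -2*0 + 1*-3 + 3*-2 = -9
y[3] = -3*0 + -2*-3 + 1*-2 = 4
y[4] = -3*-3 + -2*-2 = 13
y[5] = -3*-2 = 6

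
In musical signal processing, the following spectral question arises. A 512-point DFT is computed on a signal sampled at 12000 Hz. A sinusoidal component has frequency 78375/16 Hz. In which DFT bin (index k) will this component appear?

DFT frequency resolution = f_s/N = 12000/512 = 375/16 Hz
Bin index k = f_signal / resolution = 78375/16 / 375/16 = 209
The signal frequency 78375/16 Hz falls in DFT bin k = 209.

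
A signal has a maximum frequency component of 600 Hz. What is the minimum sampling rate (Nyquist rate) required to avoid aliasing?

By the Nyquist-Shannon sampling theorem,
the minimum sampling rate (Nyquist rate) must be at least 2 * f_max.
Nyquist rate = 2 * 600 Hz = 1200 Hz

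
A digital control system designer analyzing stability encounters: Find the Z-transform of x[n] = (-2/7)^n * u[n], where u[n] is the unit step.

The Z-transform of a^n * u[n] is z/(z-a) for |z| > |a|.
Here a = -2/7, so X(z) = z/(z - (-2/7)) = 7z/(7z + 2)
ROC: |z| > 2/7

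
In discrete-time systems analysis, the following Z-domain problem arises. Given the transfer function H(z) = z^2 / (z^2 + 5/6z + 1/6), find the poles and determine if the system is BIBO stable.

Poles are roots of the denominator: z^2 + 5/6z + 1/6 = 0.
Quadratic formula: z = [-(5/6) +/- sqrt((5/6)^2 - 4*(1/6))] / 2
Discriminant = 25/36 - 2/3 = 1/36; sqrt = 1/6.
z = (-5/6 +/- 1/6) / 2 => z = -1/3 or z = -1/2.
|p1| = 1/2, |p2| = 1/3.
For BIBO stability, all poles must lie inside the unit circle (|p| < 1).
System is STABLE since both |p| < 1.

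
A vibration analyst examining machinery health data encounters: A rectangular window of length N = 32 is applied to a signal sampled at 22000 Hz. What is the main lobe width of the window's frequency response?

For a rectangular window of length N,
the main lobe width in frequency is 2*f_s/N.
= 2*22000/32 = 1375 Hz
This determines the minimum frequency separation for resolving two sinusoids.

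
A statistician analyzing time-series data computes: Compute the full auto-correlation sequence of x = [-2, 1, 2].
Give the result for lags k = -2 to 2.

r_xx[k] = sum_m x[m]*x[m+k], indexed from 0, for k = -2 to 2:
  r_xx[-2] = x[2]*x[0] = -4
  r_xx[-1] = x[1]*x[0] + x[2]*x[1] = 0
  r_xx[0] = x[0]*x[0] + x[1]*x[1] + x[2]*x[2] = 9
  r_xx[1] = x[0]*x[1] + x[1]*x[2] = 0
  r_xx[2] = x[0]*x[2] = -4
r_xx = [-4, 0, 9, 0, -4]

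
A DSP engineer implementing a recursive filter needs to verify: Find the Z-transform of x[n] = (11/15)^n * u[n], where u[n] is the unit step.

The Z-transform of a^n * u[n] is z/(z-a) for |z| > |a|.
Here a = 11/15, so X(z) = z/(z - (11/15)) = 15z/(15z - 11)
ROC: |z| > 11/15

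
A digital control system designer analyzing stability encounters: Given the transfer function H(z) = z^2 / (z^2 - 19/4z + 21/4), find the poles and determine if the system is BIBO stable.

Poles are roots of the denominator: z^2 - 19/4z + 21/4 = 0.
Quadratic formula: z = [-(-19/4) +/- sqrt((-19/4)^2 - 4*(21/4))] / 2
Discriminant = 361/16 - 21 = 25/16; sqrt = 5/4.
z = (19/4 +/- 5/4) / 2 => z = 3 or z = 7/4.
|p1| = 3, |p2| = 7/4.
For BIBO stability, all poles must lie inside the unit circle (|p| < 1).
System is UNSTABLE since at least one |p| >= 1.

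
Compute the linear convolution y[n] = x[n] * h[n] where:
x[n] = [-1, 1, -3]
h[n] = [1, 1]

y[n] = sum_k x[k]*h[n-k]. Output length = len(x) + len(h) - 1 = 3 + 2 - 1 = 4.
y[0] = -1*1 = -1
y[1] = 1*1 + -1*1 = 0
y[2] = -3*1 + 1*1 = -2
y[3] = -3*1 = -3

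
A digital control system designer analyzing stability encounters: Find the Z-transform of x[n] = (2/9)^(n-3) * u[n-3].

Time-shifting property: if X(z) = Z{x[n]}, then Z{x[n-d]} = z^(-d) * X(z)
X(z) = z/(z - 2/9) for x[n] = (2/9)^n * u[n]
Z{x[n-3]} = z^(-3) * z/(z - 2/9) = z^(-2)/(z - 2/9)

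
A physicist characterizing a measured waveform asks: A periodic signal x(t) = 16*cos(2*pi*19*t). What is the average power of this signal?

Average power of A*cos(wt) is A^2/2.
P = 16^2 / 2 = 256/2 = 128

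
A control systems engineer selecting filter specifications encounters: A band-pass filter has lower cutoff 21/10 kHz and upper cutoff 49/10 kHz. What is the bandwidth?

Bandwidth = f_high - f_low
= 49/10 kHz - 21/10 kHz = 14/5 kHz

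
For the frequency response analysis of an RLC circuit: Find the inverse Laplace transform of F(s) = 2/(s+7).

Standard pair: k/(s+a) <-> k*e^(-at)*u(t)
With k=2, a=7: f(t) = 2*e^(-7t)*u(t)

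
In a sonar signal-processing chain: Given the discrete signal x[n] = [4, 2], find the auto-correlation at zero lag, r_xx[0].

The auto-correlation at zero lag r_xx[0] equals the signal energy.
r_xx[0] = sum of x[n]^2 = 4^2 + 2^2
= 16 + 4 = 20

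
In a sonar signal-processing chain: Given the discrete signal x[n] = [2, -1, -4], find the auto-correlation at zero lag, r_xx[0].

The auto-correlation at zero lag r_xx[0] equals the signal energy.
r_xx[0] = sum of x[n]^2 = 2^2 + (-1)^2 + (-4)^2
= 4 + 1 + 16 = 21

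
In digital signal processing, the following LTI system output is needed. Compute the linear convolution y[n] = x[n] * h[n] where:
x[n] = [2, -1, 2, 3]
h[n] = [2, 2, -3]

y[n] = sum_k x[k]*h[n-k]. Output length = len(x) + len(h) - 1 = 4 + 3 - 1 = 6.
y[0] = 2*2 = 4
y[1] = -1*2 + 2*2 = 2
y[2] = 2*2 + -1*2 + 2*-3 = -4
y[3] = 3*2 + 2*2 + -1*-3 = 13
y[4] = 3*2 + 2*-3 = 0
y[5] = 3*-3 = -9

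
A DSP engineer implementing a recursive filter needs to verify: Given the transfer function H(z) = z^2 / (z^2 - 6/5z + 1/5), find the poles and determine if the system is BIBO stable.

Poles are roots of the denominator: z^2 - 6/5z + 1/5 = 0.
Quadratic formula: z = [-(-6/5) +/- sqrt((-6/5)^2 - 4*(1/5))] / 2
Discriminant = 36/25 - 4/5 = 16/25; sqrt = 4/5.
z = (6/5 +/- 4/5) / 2 => z = 1 or z = 1/5.
|p1| = 1, |p2| = 1/5.
For BIBO stability, all poles must lie inside the unit circle (|p| < 1).
System is UNSTABLE since at least one |p| >= 1.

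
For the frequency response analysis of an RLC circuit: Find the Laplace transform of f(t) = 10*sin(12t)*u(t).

Standard pair: sin(wt)*u(t) <-> w/(s^2+w^2)
With w = 12: L{10*sin(12t)*u(t)} = 120/(s^2+144)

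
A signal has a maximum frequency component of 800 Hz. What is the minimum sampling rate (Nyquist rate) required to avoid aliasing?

By the Nyquist-Shannon sampling theorem,
the minimum sampling rate (Nyquist rate) must be at least 2 * f_max.
Nyquist rate = 2 * 800 Hz = 1600 Hz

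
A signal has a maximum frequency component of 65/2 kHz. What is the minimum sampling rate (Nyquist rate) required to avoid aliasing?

By the Nyquist-Shannon sampling theorem,
the minimum sampling rate (Nyquist rate) must be at least 2 * f_max.
Nyquist rate = 2 * 65/2 kHz = 65 kHz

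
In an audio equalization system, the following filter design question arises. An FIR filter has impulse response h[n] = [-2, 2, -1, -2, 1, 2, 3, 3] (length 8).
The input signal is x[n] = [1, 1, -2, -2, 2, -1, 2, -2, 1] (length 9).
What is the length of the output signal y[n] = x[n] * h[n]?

For linear convolution, the output length is:
len(y) = len(x) + len(h) - 1 = 9 + 8 - 1 = 16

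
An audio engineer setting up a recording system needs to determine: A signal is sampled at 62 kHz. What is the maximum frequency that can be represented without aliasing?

The maximum frequency that can be represented without aliasing
is the Nyquist frequency: f_max = f_s / 2 = 62 kHz / 2 = 31 kHz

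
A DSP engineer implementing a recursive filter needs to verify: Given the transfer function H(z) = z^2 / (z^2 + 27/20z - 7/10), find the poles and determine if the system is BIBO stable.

Poles are roots of the denominator: z^2 + 27/20z - 7/10 = 0.
Quadratic formula: z = [-(27/20) +/- sqrt((27/20)^2 - 4*(-7/10))] / 2
Discriminant = 729/400 + 14/5 = 1849/400; sqrt = 43/20.
z = (-27/20 +/- 43/20) / 2 => z = 2/5 or z = -7/4.
|p1| = 7/4, |p2| = 2/5.
For BIBO stability, all poles must lie inside the unit circle (|p| < 1).
System is UNSTABLE since at least one |p| >= 1.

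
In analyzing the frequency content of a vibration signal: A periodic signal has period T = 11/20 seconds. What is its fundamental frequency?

The fundamental frequency is the reciprocal of the period.
f = 1/T = 1/(11/20) = 20/11 Hz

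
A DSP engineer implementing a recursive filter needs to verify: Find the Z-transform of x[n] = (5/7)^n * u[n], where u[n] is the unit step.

The Z-transform of a^n * u[n] is z/(z-a) for |z| > |a|.
Here a = 5/7, so X(z) = z/(z - (5/7)) = 7z/(7z - 5)
ROC: |z| > 5/7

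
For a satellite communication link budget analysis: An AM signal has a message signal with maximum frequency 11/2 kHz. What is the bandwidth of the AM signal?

In AM (double-sideband), the bandwidth is twice the message frequency.
BW = 2 * f_m = 2 * 11/2 kHz = 11 kHz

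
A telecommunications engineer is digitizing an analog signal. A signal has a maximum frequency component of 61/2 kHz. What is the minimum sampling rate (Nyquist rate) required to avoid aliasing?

By the Nyquist-Shannon sampling theorem,
the minimum sampling rate (Nyquist rate) must be at least 2 * f_max.
Nyquist rate = 2 * 61/2 kHz = 61 kHz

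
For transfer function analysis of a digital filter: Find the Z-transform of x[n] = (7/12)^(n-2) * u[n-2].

Time-shifting property: if X(z) = Z{x[n]}, then Z{x[n-d]} = z^(-d) * X(z)
X(z) = z/(z - 7/12) for x[n] = (7/12)^n * u[n]
Z{x[n-2]} = z^(-2) * z/(z - 7/12) = z^(-1)/(z - 7/12)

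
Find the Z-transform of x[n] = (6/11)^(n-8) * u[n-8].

Time-shifting property: if X(z) = Z{x[n]}, then Z{x[n-d]} = z^(-d) * X(z)
X(z) = z/(z - 6/11) for x[n] = (6/11)^n * u[n]
Z{x[n-8]} = z^(-8) * z/(z - 6/11) = z^(-7)/(z - 6/11)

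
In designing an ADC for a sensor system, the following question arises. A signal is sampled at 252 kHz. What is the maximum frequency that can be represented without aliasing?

The maximum frequency that can be represented without aliasing
is the Nyquist frequency: f_max = f_s / 2 = 252 kHz / 2 = 126 kHz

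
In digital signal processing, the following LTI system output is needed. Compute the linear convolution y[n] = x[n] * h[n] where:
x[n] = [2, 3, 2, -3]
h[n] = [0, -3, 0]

y[n] = sum_k x[k]*h[n-k]. Output length = len(x) + len(h) - 1 = 4 + 3 - 1 = 6.
y[0] = 2*0 = 0
y[1] = 3*0 + 2*-3 = -6
y[2] = 2*0 + 3*-3 + 2*0 = -9
y[3] = -3*0 + 2*-3 + 3*0 = -6
y[4] = -3*-3 + 2*0 = 9
y[5] = -3*0 = 0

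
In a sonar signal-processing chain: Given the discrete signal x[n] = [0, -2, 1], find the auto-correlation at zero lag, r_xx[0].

The auto-correlation at zero lag r_xx[0] equals the signal energy.
r_xx[0] = sum of x[n]^2 = 0^2 + (-2)^2 + 1^2
= 0 + 4 + 1 = 5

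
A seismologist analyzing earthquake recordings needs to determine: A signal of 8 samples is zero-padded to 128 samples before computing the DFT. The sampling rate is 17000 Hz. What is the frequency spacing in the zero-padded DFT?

Original DFT: N = 8, resolution = f_s/N = 17000/8 = 2125 Hz
Zero-padded DFT: N = 128, resolution = f_s/N = 17000/128 = 2125/16 Hz
Zero-padding interpolates the spectrum (finer frequency grid)
but does NOT improve the true spectral resolution (ability to resolve close frequencies).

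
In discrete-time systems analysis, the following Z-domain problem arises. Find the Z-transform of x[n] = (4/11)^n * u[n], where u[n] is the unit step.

The Z-transform of a^n * u[n] is z/(z-a) for |z| > |a|.
Here a = 4/11, so X(z) = z/(z - (4/11)) = 11z/(11z - 4)
ROC: |z| > 4/11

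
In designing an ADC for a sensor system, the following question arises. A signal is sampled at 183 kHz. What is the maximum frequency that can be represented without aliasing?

The maximum frequency that can be represented without aliasing
is the Nyquist frequency: f_max = f_s / 2 = 183 kHz / 2 = 183/2 kHz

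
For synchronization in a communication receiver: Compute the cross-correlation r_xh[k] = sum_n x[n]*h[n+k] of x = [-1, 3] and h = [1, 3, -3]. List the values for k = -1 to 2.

Both sequences indexed from 0 and zero outside their support.
Lags with overlap: k = -1 to 2.
  r_xh[-1] = x[1]*h[0] = 3
  r_xh[0] = x[0]*h[0] + x[1]*h[1] = 8
  r_xh[1] = x[0]*h[1] + x[1]*h[2] = -12
  r_xh[2] = x[0]*h[2] = 3
r_xh = [3, 8, -12, 3] (for k = -1, ..., 2)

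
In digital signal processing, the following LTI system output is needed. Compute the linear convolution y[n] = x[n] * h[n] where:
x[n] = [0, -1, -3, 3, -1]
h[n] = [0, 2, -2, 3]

y[n] = sum_k x[k]*h[n-k]. Output length = len(x) + len(h) - 1 = 5 + 4 - 1 = 8.
y[0] = 0*0 = 0
y[1] = -1*0 + 0*2 = 0
y[2] = -3*0 + -1*2 + 0*-2 = -2
y[3] = 3*0 + -3*2 + -1*-2 + 0*3 = -4
y[4] = -1*0 + 3*2 + -3*-2 + -1*3 = 9
y[5] = -1*2 + 3*-2 + -3*3 = -17
y[6] = -1*-2 + 3*3 = 11
y[7] = -1*3 = -3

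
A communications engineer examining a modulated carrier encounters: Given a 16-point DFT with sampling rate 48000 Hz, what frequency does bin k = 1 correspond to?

The frequency of DFT bin k is: f_k = k * f_s / N
f_1 = 1 * 48000 / 16 = 3000 Hz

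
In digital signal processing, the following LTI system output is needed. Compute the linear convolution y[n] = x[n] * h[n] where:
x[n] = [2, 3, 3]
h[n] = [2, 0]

y[n] = sum_k x[k]*h[n-k]. Output length = len(x) + len(h) - 1 = 3 + 2 - 1 = 4.
y[0] = 2*2 = 4
y[1] = 3*2 + 2*0 = 6
y[2] = 3*2 + 3*0 = 6
y[3] = 3*0 = 0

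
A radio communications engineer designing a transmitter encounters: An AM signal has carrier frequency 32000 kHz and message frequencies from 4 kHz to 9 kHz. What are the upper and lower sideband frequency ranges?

Upper sideband (USB) = fc + [fm_low, fm_high] = 32000 + [4, 9] = [32004, 32009] kHz
Lower sideband (LSB) = fc - [fm_high, fm_low] = 32000 - [9, 4] = [31991, 31996] kHz
Total occupied spectrum: 31991 kHz to 32009 kHz (plus carrier at 32000 kHz)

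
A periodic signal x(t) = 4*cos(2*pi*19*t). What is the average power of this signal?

Average power of A*cos(wt) is A^2/2.
P = 4^2 / 2 = 16/2 = 8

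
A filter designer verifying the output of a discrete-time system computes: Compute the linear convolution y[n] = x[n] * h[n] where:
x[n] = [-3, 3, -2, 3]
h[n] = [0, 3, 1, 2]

y[n] = sum_k x[k]*h[n-k]. Output length = len(x) + len(h) - 1 = 4 + 4 - 1 = 7.
y[0] = -3*0 = 0
y[1] = 3*0 + -3*3 = -9
y[2] = -2*0 + 3*3 + -3*1 = 6
y[3] = 3*0 + -2*3 + 3*1 + -3*2 = -9
y[4] = 3*3 + -2*1 + 3*2 = 13
y[5] = 3*1 + -2*2 = -1
y[6] = 3*2 = 6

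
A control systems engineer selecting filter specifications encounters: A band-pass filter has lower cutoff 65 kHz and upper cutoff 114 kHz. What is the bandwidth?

Bandwidth = f_high - f_low
= 114 kHz - 65 kHz = 49 kHz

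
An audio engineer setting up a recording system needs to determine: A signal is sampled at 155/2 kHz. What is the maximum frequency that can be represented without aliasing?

The maximum frequency that can be represented without aliasing
is the Nyquist frequency: f_max = f_s / 2 = 155/2 kHz / 2 = 155/4 kHz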